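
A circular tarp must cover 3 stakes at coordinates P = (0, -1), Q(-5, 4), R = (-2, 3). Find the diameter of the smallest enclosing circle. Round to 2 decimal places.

Side lengths²: PQ² = 50, PR² = 20, QR² = 10.
Since PQ² = 50 ≥ 20 + 10 = 30, the angle opposite PQ is not acute, so the smallest enclosing circle has PQ as diameter.
Centre = midpoint of PQ = (-2.5, 1.5), r² = 50/4 = 12.5.
Diameter = 2r = 2√(12.5) ≈ 7.07.

7.07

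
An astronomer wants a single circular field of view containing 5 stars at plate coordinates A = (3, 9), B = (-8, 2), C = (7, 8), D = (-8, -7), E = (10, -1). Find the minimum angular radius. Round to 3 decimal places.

10.607

By Welzl's lemma the MEC is supported by two points (diametrically opposite) or three points (on a circumcircle).
The farthest pair is C–D with squared distance 450. The circle on this segment as diameter has centre (-0.5, 0.5) and r² = 450/4 = 112.5.
Check A: distance² to centre = 84.5 ≤ 112.5, so it lies inside.
All remaining points lie in this disk, and no smaller disk contains both endpoints, so this is the minimum enclosing circle.
r = √(112.5) ≈ 10.607.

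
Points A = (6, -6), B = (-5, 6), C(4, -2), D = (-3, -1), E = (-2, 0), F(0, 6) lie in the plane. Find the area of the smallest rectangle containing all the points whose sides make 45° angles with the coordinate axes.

In coordinates u = x + y, v = x − y the rectangle is axis-aligned; the map (x,y)→(u,v) scales areas by 2.
u-values: 0, 1, 2, -4, -2, 6; range = 6 − (-4) = 10.
v-values: 12, -11, 6, -2, -2, -6; range = 12 − (-11) = 23.
Area = (10 × 23) / 2 = 115.

115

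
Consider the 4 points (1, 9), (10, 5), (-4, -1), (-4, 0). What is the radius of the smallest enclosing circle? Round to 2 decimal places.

By Welzl's lemma the MEC is supported by two points (diametrically opposite) or three points (on a circumcircle).
The farthest pair is (10, 5)–(-4, -1) with squared distance 232. The circle on this segment as diameter has centre (3, 2) and r² = 232/4 = 58.
Check (1, 9): distance² to centre = 53 ≤ 58, so it lies inside.
All remaining points lie in this disk, and no smaller disk contains both endpoints, so this is the minimum enclosing circle.
r = √58 ≈ 7.62.

7.62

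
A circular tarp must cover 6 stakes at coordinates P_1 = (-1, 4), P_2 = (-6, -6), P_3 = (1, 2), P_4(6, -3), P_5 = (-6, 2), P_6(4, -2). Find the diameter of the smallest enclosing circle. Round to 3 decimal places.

13.400

By Welzl's lemma the MEC is supported by two points (diametrically opposite) or three points (on a circumcircle).
The minimum enclosing circle is determined by three boundary points: P_2, P_4, P_5.
Their circumcentre is (-0.625, -2) with r² = 44.890625.
The farthest remaining point P_1 is at distance² 36.140625 ≤ 44.890625.
Diameter = 2r = 2√(44.890625) ≈ 13.400.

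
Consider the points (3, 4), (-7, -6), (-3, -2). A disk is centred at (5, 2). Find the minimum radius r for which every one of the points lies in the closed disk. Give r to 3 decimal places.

The required radius is the distance from (5, 2) to the farthest point.
Squared distances: 8, 208, 80.
Maximum is 208, attained at (-7, -6).
r = √208 ≈ 14.422.

14.422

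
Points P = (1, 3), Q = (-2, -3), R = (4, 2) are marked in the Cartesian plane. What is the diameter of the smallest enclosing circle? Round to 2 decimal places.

Side lengths²: PQ² = 45, PR² = 10, QR² = 61.
Since QR² = 61 ≥ 45 + 10 = 55, the angle opposite QR is not acute, so the smallest enclosing circle has QR as diameter.
Centre = midpoint of QR = (1, -0.5), r² = 61/4 = 15.25.
Diameter = 2r = 2√(15.25) ≈ 7.81.

7.81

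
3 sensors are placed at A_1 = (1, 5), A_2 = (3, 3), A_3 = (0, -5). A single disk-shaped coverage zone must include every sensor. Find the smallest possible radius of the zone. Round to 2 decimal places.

5.02

Side lengths²: A_1A_2² = 8, A_1A_3² = 101, A_2A_3² = 73.
Since A_1A_3² = 101 ≥ 73 + 8 = 81, the angle opposite A_1A_3 is not acute, so the smallest enclosing circle has A_1A_3 as diameter.
Centre = midpoint of A_1A_3 = (0.5, 0), r² = 101/4 = 25.25.
r = √(25.25) ≈ 5.02.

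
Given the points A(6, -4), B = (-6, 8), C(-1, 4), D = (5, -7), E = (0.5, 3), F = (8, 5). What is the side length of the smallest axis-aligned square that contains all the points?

15

The bounding box has width 14 and height 15.
An axis-aligned square enclosing the set must have side ≥ max(width, height).
So the minimum side is max(14, 15) = 15.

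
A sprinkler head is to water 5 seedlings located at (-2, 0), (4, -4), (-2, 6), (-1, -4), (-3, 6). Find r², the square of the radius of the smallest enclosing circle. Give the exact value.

37.25

A smallest enclosing disk is always determined by at most three of the input points on its boundary.
The farthest pair is (4, -4)–(-3, 6) with squared distance 149. The circle on this segment as diameter has centre (0.5, 1) and r² = 149/4 = 37.25.
Check (-2, 0): distance² to centre = 7.25 ≤ 37.25, so it lies inside.
All remaining points lie in this disk, and no smaller disk contains both endpoints, so this is the minimum enclosing circle.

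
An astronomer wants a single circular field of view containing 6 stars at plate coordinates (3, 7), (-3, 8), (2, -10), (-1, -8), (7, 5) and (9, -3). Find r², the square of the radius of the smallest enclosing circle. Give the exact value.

The minimum enclosing circle is determined by three boundary points: (-3, 8), (2, -10), (9, -3).
Their circumcentre is (-5/46, -41/46) with r² = 92485/1058.
The farthest remaining point (7, 5) is at distance² 90185/1058 ≤ 92485/1058.

92485/1058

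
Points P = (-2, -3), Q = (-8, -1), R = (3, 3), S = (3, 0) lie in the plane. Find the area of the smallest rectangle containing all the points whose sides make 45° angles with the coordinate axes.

75

In coordinates u = x + y, v = x − y the rectangle is axis-aligned; the map (x,y)→(u,v) scales areas by 2.
u-values: -5, -9, 6, 3; range = 6 − (-9) = 15.
v-values: 1, -7, 0, 3; range = 3 − (-7) = 10.
Area = (15 × 10) / 2 = 75.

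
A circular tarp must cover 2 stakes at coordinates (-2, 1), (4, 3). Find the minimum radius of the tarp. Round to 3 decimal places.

The smallest circle enclosing two points has them as diameter endpoints.
Centre = midpoint = (1, 2); r² = |(-2, 1)−(4, 3)|²/4 = 40/4 = 10.
r = √10 ≈ 3.162.

3.162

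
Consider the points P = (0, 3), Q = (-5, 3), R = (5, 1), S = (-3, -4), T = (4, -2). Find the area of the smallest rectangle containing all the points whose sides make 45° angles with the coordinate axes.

In coordinates u = x + y, v = x − y the rectangle is axis-aligned; the map (x,y)→(u,v) scales areas by 2.
u-values: 3, -2, 6, -7, 2; range = 6 − (-7) = 13.
v-values: -3, -8, 4, 1, 6; range = 6 − (-8) = 14.
Area = (13 × 14) / 2 = 91.

91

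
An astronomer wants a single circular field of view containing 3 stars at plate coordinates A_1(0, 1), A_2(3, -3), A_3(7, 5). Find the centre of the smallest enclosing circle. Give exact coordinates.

Side lengths²: A_1A_2² = 25, A_1A_3² = 65, A_2A_3² = 80.
Since A_2A_3² = 80 < 65 + 25 = 90, the triangle is acute, so the smallest enclosing circle is the circumcircle.
Circumcentre = (4.5, 1.25), r² = 20.3125.
Centre = (4.5, 1.25).

(4.5, 1.25)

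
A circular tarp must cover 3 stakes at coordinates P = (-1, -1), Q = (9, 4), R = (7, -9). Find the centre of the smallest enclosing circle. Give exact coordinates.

Side lengths²: PQ² = 125, PR² = 128, QR² = 173.
Since QR² = 173 < 128 + 125 = 253, the triangle is acute, so the smallest enclosing circle is the circumcircle.
Circumcentre = (35/6, -13/6), r² = 865/18.
Centre = (35/6, -13/6).

(35/6, -13/6)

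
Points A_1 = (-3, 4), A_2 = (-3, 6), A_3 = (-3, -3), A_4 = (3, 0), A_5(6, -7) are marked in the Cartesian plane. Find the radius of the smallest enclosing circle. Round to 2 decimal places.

7.91

The minimum enclosing circle of a finite set is fixed by two of the points (as a diameter) or three (as a circumcircle).
The farthest pair is A_2–A_5 with squared distance 250. The circle on this segment as diameter has centre (1.5, -0.5) and r² = 250/4 = 62.5.
Check A_1: distance² to centre = 40.5 ≤ 62.5, so it lies inside.
All remaining points lie in this disk, and no smaller disk contains both endpoints, so this is the minimum enclosing circle.
r = √(62.5) ≈ 7.91.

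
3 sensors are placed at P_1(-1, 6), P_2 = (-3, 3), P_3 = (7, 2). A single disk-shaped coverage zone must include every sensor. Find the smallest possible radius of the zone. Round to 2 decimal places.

Side lengths²: P_1P_2² = 13, P_1P_3² = 80, P_2P_3² = 101.
Since P_2P_3² = 101 ≥ 80 + 13 = 93, the angle opposite P_2P_3 is not acute, so the smallest enclosing circle has P_2P_3 as diameter.
Centre = midpoint of P_2P_3 = (2, 2.5), r² = 101/4 = 25.25.
r = √(25.25) ≈ 5.02.

5.02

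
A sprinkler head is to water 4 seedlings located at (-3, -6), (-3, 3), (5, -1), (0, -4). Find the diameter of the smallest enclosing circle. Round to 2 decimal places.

10.55

A smallest enclosing disk is always determined by at most three of the input points on its boundary.
The minimum enclosing circle is determined by three boundary points: (-3, -6), (-3, 3), (5, -1).
Their circumcentre is (-0.25, -1.5) with r² = 27.8125.
The farthest remaining point (0, -4) is at distance² 6.3125 ≤ 27.8125.
Diameter = 2r = 2√(27.8125) ≈ 10.55.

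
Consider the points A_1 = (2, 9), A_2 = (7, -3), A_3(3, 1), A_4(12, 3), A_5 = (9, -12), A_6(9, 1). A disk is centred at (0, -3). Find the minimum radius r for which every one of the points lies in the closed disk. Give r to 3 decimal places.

The required radius is the distance from (0, -3) to the farthest point.
Squared distances: 148, 49, 25, 180, 162, 97.
Maximum is 180, attained at A_4.
r = √180 ≈ 13.416.

13.416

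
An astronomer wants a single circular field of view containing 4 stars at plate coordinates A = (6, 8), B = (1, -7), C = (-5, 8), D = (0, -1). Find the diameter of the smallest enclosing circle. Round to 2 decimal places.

The minimum enclosing circle is determined by three boundary points: A, B, C.
Their circumcentre is (0.5, 1.5) with r² = 72.5.
The farthest remaining point D is at distance² 6.5 ≤ 72.5.
Diameter = 2r = 2√(72.5) ≈ 17.03.

17.03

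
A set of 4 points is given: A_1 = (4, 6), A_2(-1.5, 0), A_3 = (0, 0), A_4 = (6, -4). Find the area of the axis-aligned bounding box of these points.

x ranges over [-1.5, 6], width 7.5.
y ranges over [-4, 6], height 10.
Area = 7.5 × 10 = 75.

75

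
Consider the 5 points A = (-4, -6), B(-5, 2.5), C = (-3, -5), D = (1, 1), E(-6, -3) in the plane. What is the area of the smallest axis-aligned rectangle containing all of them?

59.5

x ranges over [-6, 1], width 7.
y ranges over [-6, 2.5], height 8.5.
Area = 7 × 8.5 = 59.5.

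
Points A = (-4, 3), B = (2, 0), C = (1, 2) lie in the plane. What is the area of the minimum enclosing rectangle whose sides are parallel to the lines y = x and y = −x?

18

In coordinates u = x + y, v = x − y the rectangle is axis-aligned; the map (x,y)→(u,v) scales areas by 2.
u-values: -1, 2, 3; range = 3 − (-1) = 4.
v-values: -7, 2, -1; range = 2 − (-7) = 9.
Area = (4 × 9) / 2 = 18.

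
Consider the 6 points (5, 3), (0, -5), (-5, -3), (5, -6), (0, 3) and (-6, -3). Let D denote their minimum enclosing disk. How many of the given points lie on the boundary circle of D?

A smallest enclosing disk is always determined by at most three of the input points on its boundary.
The minimum enclosing circle is determined by three boundary points: (5, 3), (5, -6), (-6, -3).
Their circumcentre is (7/22, -1.5) with r² = 10205/242.
The farthest remaining point (-5, -3) is at distance² 7389/242 ≤ 10205/242.
The points at distance exactly r from the centre are (5, 3), (5, -6), (-6, -3) — 3 points.

3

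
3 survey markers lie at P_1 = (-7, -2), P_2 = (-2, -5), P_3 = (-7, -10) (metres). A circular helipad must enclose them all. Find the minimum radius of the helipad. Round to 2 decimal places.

4.12

Side lengths²: P_1P_2² = 34, P_1P_3² = 64, P_2P_3² = 50.
Since P_1P_3² = 64 < 50 + 34 = 84, the triangle is acute, so the smallest enclosing circle is the circumcircle.
Circumcentre = (-6, -6), r² = 17.
r = √17 ≈ 4.12.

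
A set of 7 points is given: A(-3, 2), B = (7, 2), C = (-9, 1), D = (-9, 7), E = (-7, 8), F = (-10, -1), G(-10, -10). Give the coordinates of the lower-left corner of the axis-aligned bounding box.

(-10, -10)

x-range [-10, 7], y-range [-10, 8].
The lower-left corner is (-10, -10).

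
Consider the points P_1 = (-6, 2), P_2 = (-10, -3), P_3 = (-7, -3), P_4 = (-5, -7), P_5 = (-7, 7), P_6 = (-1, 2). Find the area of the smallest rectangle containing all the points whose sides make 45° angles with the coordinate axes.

In coordinates u = x + y, v = x − y the rectangle is axis-aligned; the map (x,y)→(u,v) scales areas by 2.
u-values: -4, -13, -10, -12, 0, 1; range = 1 − (-13) = 14.
v-values: -8, -7, -4, 2, -14, -3; range = 2 − (-14) = 16.
Area = (14 × 16) / 2 = 112.

112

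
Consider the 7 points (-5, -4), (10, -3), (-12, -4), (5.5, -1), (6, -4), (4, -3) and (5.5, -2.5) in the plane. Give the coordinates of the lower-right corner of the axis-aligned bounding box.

x-range [-12, 10], y-range [-4, -1].
The lower-right corner is (10, -4).

(10, -4)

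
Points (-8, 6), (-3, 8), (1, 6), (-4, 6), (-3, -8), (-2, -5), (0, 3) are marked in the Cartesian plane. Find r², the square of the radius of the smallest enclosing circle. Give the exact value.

A smallest enclosing disk is always determined by at most three of the input points on its boundary.
The farthest pair is (-3, 8)–(-3, -8) with squared distance 256. The circle on this segment as diameter has centre (-3, 0) and r² = 256/4 = 64.
Check (-8, 6): distance² to centre = 61 ≤ 64, so it lies inside.
All remaining points lie in this disk, and no smaller disk contains both endpoints, so this is the minimum enclosing circle.

64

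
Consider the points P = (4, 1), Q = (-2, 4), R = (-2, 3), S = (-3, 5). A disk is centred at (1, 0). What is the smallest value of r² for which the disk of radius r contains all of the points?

41

The required radius is the distance from (1, 0) to the farthest point.
Squared distances: 10, 25, 18, 41.
Maximum is 41, attained at S.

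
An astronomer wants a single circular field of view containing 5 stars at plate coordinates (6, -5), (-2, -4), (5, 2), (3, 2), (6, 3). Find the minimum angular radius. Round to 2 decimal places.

5.36

The minimum enclosing circle is determined by three boundary points: (6, -5), (-2, -4), (6, 3).
Their circumcentre is (2.4375, -1) with r² = 28.69140625.
The farthest remaining point (5, 2) is at distance² 15.56640625 ≤ 28.69140625.
r = √(28.69140625) ≈ 5.36.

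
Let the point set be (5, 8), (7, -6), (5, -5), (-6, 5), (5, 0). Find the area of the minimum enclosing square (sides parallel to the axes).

196

The bounding box has width 13 and height 14.
An axis-aligned square enclosing the set must have side ≥ max(width, height).
So the minimum side is max(13, 14) = 14.
Area = 14² = 196.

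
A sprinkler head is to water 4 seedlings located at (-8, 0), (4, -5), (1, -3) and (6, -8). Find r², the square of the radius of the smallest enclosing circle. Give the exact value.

65

The minimum enclosing circle of a finite set is fixed by two of the points (as a diameter) or three (as a circumcircle).
The farthest pair is (-8, 0)–(6, -8) with squared distance 260. The circle on this segment as diameter has centre (-1, -4) and r² = 260/4 = 65.
Check (4, -5): distance² to centre = 26 ≤ 65, so it lies inside.
All remaining points lie in this disk, and no smaller disk contains both endpoints, so this is the minimum enclosing circle.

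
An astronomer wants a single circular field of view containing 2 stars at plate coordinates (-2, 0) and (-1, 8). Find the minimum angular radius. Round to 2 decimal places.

The smallest circle enclosing two points has them as diameter endpoints.
Centre = midpoint = (-1.5, 4); r² = |(-2, 0)−(-1, 8)|²/4 = 65/4 = 16.25.
r = √(16.25) ≈ 4.03.

4.03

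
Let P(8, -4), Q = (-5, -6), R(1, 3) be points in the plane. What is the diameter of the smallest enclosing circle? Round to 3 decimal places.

Side lengths²: PQ² = 173, PR² = 98, QR² = 117.
Since PQ² = 173 < 117 + 98 = 215, the triangle is acute, so the smallest enclosing circle is the circumcircle.
Circumcentre = (1.3, -3.7), r² = 44.98.
Diameter = 2r = 2√(44.98) ≈ 13.413.

13.413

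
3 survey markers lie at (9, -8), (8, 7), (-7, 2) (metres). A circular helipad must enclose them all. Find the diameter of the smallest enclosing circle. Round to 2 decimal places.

19.50

Call the three points A, B, C in the order given.
Side lengths²: AB² = 226, AC² = 356, BC² = 250.
Since AC² = 356 < 250 + 226 = 476, the triangle is acute, so the smallest enclosing circle is the circumcircle.
Circumcentre = (53/23, -21/23), r² = 50285/529.
Diameter = 2r = 2√(50285/529) ≈ 19.50.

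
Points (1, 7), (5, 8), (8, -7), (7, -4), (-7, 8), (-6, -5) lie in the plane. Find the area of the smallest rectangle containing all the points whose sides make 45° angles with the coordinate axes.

In coordinates u = x + y, v = x − y the rectangle is axis-aligned; the map (x,y)→(u,v) scales areas by 2.
u-values: 8, 13, 1, 3, 1, -11; range = 13 − (-11) = 24.
v-values: -6, -3, 15, 11, -15, -1; range = 15 − (-15) = 30.
Area = (24 × 30) / 2 = 360.

360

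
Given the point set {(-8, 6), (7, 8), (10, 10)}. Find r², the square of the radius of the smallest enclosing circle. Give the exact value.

85

Call the three points A, B, C in the order given.
Side lengths²: AB² = 229, AC² = 340, BC² = 13.
Since AC² = 340 ≥ 229 + 13 = 242, the angle opposite AC is not acute, so the smallest enclosing circle has AC as diameter.
Centre = midpoint of AC = (1, 8), r² = 340/4 = 85.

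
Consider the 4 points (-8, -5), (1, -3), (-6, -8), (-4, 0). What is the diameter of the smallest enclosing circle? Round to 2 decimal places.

The minimum enclosing circle of a finite set is fixed by two of the points (as a diameter) or three (as a circumcircle).
The minimum enclosing circle is determined by three boundary points: (-8, -5), (1, -3), (-6, -8).
Their circumcentre is (-215/62, -257/62) with r² = 40885/1922.
The farthest remaining point (-4, 0) is at distance² 33569/1922 ≤ 40885/1922.
Diameter = 2r = 2√(40885/1922) ≈ 9.22.

9.22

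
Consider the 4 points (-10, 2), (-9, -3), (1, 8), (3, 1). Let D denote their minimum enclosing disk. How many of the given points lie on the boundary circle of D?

A smallest enclosing disk is always determined by at most three of the input points on its boundary.
The farthest pair is (-9, -3)–(1, 8) with squared distance 221. The circle on this segment as diameter has centre (-4, 2.5) and r² = 221/4 = 55.25.
Check (-10, 2): distance² to centre = 36.25 ≤ 55.25, so it lies inside.
All remaining points lie in this disk, and no smaller disk contains both endpoints, so this is the minimum enclosing circle.
The points at distance exactly r from the centre are (-9, -3), (1, 8) — 2 points.

2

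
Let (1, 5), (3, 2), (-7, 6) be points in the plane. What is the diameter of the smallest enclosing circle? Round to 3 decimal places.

Call the three points A, B, C in the order given.
Side lengths²: AB² = 13, AC² = 65, BC² = 116.
Since BC² = 116 ≥ 65 + 13 = 78, the angle opposite BC is not acute, so the smallest enclosing circle has BC as diameter.
Centre = midpoint of BC = (-2, 4), r² = 116/4 = 29.
Diameter = 2r = 2√29 ≈ 10.770.

10.770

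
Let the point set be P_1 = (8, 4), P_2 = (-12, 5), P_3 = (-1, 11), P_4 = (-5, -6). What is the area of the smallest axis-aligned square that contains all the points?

The bounding box has width 20 and height 17.
An axis-aligned square enclosing the set must have side ≥ max(width, height).
So the minimum side is max(20, 17) = 20.
Area = 20² = 400.

400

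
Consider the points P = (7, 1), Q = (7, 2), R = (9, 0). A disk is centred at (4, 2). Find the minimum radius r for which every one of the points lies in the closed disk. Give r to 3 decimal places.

5.385

The required radius is the distance from (4, 2) to the farthest point.
Squared distances: 10, 9, 29.
Maximum is 29, attained at R.
r = √29 ≈ 5.385.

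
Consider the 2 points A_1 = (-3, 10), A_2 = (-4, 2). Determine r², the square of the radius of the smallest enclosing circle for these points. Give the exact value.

The smallest circle enclosing two points has them as diameter endpoints.
Centre = midpoint = (-3.5, 6); r² = |A_1A_2|²/4 = 65/4 = 16.25.

16.25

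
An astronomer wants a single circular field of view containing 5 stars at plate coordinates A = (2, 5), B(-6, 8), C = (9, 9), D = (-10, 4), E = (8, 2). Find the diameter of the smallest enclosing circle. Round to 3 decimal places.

19.647

A smallest enclosing disk is always determined by at most three of the input points on its boundary.
The farthest pair is C–D with squared distance 386. The circle on this segment as diameter has centre (-0.5, 6.5) and r² = 386/4 = 96.5.
Check A: distance² to centre = 8.5 ≤ 96.5, so it lies inside.
All remaining points lie in this disk, and no smaller disk contains both endpoints, so this is the minimum enclosing circle.
Diameter = 2r = 2√(96.5) ≈ 19.647.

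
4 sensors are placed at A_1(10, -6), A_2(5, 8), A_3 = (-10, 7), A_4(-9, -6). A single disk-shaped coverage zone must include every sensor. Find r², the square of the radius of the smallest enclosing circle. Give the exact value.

142.25

The farthest pair is A_1–A_3 with squared distance 569. The circle on this segment as diameter has centre (0, 0.5) and r² = 569/4 = 142.25.
Check A_2: distance² to centre = 81.25 ≤ 142.25, so it lies inside.
All remaining points lie in this disk, and no smaller disk contains both endpoints, so this is the minimum enclosing circle.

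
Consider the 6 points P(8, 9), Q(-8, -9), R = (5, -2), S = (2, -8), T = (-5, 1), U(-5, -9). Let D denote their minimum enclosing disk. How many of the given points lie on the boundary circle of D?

2

The farthest pair is P–Q with squared distance 580. The circle on this segment as diameter has centre (0, 0) and r² = 580/4 = 145.
Check R: distance² to centre = 29 ≤ 145, so it lies inside.
All remaining points lie in this disk, and no smaller disk contains both endpoints, so this is the minimum enclosing circle.
The points at distance exactly r from the centre are P, Q — 2 points.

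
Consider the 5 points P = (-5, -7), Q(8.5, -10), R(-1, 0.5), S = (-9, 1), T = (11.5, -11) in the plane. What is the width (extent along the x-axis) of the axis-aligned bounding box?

max x = 11.5, min x = -9, so width = 20.5.

20.5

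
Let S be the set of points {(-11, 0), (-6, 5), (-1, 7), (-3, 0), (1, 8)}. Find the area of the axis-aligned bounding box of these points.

x ranges over [-11, 1], width 12.
y ranges over [0, 8], height 8.
Area = 12 × 8 = 96.

96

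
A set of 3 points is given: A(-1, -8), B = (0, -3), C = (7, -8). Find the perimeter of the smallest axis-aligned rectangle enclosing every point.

Width = max x − min x = 7 − (-1) = 8.
Height = max y − min y = -3 − (-8) = 5.
Perimeter = 2(8 + 5) = 26.

26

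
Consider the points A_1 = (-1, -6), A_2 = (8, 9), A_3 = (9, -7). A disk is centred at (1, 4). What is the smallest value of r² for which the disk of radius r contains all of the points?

185

The required radius is the distance from (1, 4) to the farthest point.
Squared distances: 104, 74, 185.
Maximum is 185, attained at A_3.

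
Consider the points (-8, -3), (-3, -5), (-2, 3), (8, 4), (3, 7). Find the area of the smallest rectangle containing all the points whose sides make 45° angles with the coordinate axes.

103.5

In coordinates u = x + y, v = x − y the rectangle is axis-aligned; the map (x,y)→(u,v) scales areas by 2.
u-values: -11, -8, 1, 12, 10; range = 12 − (-11) = 23.
v-values: -5, 2, -5, 4, -4; range = 4 − (-5) = 9.
Area = (23 × 9) / 2 = 103.5.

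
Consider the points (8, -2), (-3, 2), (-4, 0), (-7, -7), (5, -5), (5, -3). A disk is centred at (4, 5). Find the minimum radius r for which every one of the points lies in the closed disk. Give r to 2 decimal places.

The required radius is the distance from (4, 5) to the farthest point.
Squared distances: 65, 58, 89, 265, 101, 65.
Maximum is 265, attained at (-7, -7).
r = √265 ≈ 16.28.

16.28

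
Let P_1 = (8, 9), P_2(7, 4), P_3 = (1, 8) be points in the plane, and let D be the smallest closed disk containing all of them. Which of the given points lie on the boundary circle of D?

P_1, P_2, P_3

Side lengths²: P_1P_2² = 26, P_1P_3² = 50, P_2P_3² = 52.
Since P_2P_3² = 52 < 50 + 26 = 76, the triangle is acute, so the smallest enclosing circle is the circumcircle.
Circumcentre = (80/17, 120/17), r² = 4225/289.
The points at distance exactly r from the centre are P_1, P_2, P_3 — 3 points.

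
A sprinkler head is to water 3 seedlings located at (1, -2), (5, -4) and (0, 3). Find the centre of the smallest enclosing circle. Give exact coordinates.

(2.5, -0.5)

Call the three points A, B, C in the order given.
Side lengths²: AB² = 20, AC² = 26, BC² = 74.
Since BC² = 74 ≥ 26 + 20 = 46, the angle opposite BC is not acute, so the smallest enclosing circle has BC as diameter.
Centre = midpoint of BC = (2.5, -0.5), r² = 74/4 = 18.5.
Centre = (2.5, -0.5).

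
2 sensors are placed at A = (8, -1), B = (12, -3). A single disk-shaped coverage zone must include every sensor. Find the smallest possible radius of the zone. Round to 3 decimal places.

2.236

The smallest circle enclosing two points has them as diameter endpoints.
Centre = midpoint = (10, -2); r² = |AB|²/4 = 20/4 = 5.
r = √5 ≈ 2.236.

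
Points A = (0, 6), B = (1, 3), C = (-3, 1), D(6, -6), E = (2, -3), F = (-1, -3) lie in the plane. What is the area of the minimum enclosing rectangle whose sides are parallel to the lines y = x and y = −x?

In coordinates u = x + y, v = x − y the rectangle is axis-aligned; the map (x,y)→(u,v) scales areas by 2.
u-values: 6, 4, -2, 0, -1, -4; range = 6 − (-4) = 10.
v-values: -6, -2, -4, 12, 5, 2; range = 12 − (-6) = 18.
Area = (10 × 18) / 2 = 90.

90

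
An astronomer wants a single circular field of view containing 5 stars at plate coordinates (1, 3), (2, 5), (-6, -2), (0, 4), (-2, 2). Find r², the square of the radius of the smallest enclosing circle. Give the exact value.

28.25

The farthest pair is (2, 5)–(-6, -2) with squared distance 113. The circle on this segment as diameter has centre (-2, 1.5) and r² = 113/4 = 28.25.
Check (1, 3): distance² to centre = 11.25 ≤ 28.25, so it lies inside.
All remaining points lie in this disk, and no smaller disk contains both endpoints, so this is the minimum enclosing circle.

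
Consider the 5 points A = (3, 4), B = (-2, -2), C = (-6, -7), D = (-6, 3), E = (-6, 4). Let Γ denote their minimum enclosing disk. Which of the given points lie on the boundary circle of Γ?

A smallest enclosing disk is always determined by at most three of the input points on its boundary.
The farthest pair is A–C with squared distance 202. The circle on this segment as diameter has centre (-1.5, -1.5) and r² = 202/4 = 50.5.
Check B: distance² to centre = 0.5 ≤ 50.5, so it lies inside.
All remaining points lie in this disk, and no smaller disk contains both endpoints, so this is the minimum enclosing circle.
The points at distance exactly r from the centre are A, C, E — 3 points.

A, C, E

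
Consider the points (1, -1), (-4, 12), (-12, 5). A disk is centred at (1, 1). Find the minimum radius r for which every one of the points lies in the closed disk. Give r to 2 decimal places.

13.60

The required radius is the distance from (1, 1) to the farthest point.
Squared distances: 4, 146, 185.
Maximum is 185, attained at (-12, 5).
r = √185 ≈ 13.60.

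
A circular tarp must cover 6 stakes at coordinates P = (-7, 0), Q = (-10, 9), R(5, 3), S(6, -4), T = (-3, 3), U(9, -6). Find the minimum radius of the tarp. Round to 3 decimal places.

The farthest pair is Q–U with squared distance 586. The circle on this segment as diameter has centre (-0.5, 1.5) and r² = 586/4 = 146.5.
Check P: distance² to centre = 44.5 ≤ 146.5, so it lies inside.
All remaining points lie in this disk, and no smaller disk contains both endpoints, so this is the minimum enclosing circle.
r = √(146.5) ≈ 12.104.

12.104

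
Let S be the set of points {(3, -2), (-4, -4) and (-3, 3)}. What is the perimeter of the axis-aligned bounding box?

28

Width = max x − min x = 3 − (-4) = 7.
Height = max y − min y = 3 − (-4) = 7.
Perimeter = 2(7 + 7) = 28.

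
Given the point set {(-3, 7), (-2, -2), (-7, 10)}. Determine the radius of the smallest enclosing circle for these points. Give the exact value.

6.5

Call the three points A, B, C in the order given.
Side lengths²: AB² = 82, AC² = 25, BC² = 169.
Since BC² = 169 ≥ 82 + 25 = 107, the angle opposite BC is not acute, so the smallest enclosing circle has BC as diameter.
Centre = midpoint of BC = (-4.5, 4), r² = 169/4 = 42.25.
r = √(42.25) = 6.5.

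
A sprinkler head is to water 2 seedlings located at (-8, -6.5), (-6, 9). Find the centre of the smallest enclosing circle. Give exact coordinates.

The smallest circle enclosing two points has them as diameter endpoints.
Centre = midpoint = (-7, 1.25); r² = |(-8, -6.5)−(-6, 9)|²/4 = 244.25/4 = 61.0625.
Centre = (-7, 1.25).

(-7, 1.25)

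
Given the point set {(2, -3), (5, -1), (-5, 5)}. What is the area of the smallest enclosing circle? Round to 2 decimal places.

106.81

Call the three points A, B, C in the order given.
Side lengths²: AB² = 13, AC² = 113, BC² = 136.
Since BC² = 136 ≥ 113 + 13 = 126, the angle opposite BC is not acute, so the smallest enclosing circle has BC as diameter.
Centre = midpoint of BC = (0, 2), r² = 136/4 = 34.
Area = π·r² = π·34 ≈ 106.81.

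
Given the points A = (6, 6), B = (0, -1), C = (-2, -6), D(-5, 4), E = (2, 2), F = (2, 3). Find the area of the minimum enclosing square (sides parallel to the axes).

The bounding box has width 11 and height 12.
An axis-aligned square enclosing the set must have side ≥ max(width, height).
So the minimum side is max(11, 12) = 12.
Area = 12² = 144.

144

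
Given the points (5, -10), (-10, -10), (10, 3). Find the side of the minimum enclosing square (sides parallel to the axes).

20

The bounding box has width 20 and height 13.
An axis-aligned square enclosing the set must have side ≥ max(width, height).
So the minimum side is max(20, 13) = 20.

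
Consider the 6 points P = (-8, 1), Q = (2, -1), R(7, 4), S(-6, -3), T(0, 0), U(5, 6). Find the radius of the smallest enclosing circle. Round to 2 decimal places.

The minimum enclosing circle of a finite set is fixed by two of the points (as a diameter) or three (as a circumcircle).
The minimum enclosing circle is determined by three boundary points: P, R, S.
Their circumcentre is (-5/11, 25/11) with r² = 7085/121.
The farthest remaining point U is at distance² 5281/121 ≤ 7085/121.
r = √(7085/121) ≈ 7.65.

7.65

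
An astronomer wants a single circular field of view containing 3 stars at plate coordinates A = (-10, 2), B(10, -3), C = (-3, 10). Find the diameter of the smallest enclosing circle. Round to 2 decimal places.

Side lengths²: AB² = 425, AC² = 113, BC² = 338.
Since AB² = 425 < 338 + 113 = 451, the triangle is acute, so the smallest enclosing circle is the circumcircle.
Circumcentre = (1/6, 1/6), r² = 1921/18.
Diameter = 2r = 2√(1921/18) ≈ 20.66.

20.66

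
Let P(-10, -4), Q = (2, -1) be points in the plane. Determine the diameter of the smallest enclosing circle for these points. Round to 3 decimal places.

The smallest circle enclosing two points has them as diameter endpoints.
Centre = midpoint = (-4, -2.5); r² = |PQ|²/4 = 153/4 = 38.25.
Diameter = 2r = 2√(38.25) ≈ 12.369.

12.369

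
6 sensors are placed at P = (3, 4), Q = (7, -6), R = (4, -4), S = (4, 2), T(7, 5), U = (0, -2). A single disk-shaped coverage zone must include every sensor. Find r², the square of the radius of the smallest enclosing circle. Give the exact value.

32.5

The minimum enclosing circle is determined by three boundary points: Q, T, U.
Their circumcentre is (5.5, -0.5) with r² = 32.5.
The farthest remaining point P is at distance² 26.5 ≤ 32.5.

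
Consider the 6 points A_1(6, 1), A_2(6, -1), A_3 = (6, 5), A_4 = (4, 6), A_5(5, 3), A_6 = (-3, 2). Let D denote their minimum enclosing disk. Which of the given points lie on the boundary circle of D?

A smallest enclosing disk is always determined by at most three of the input points on its boundary.
The minimum enclosing circle is determined by three boundary points: A_2, A_3, A_6.
Their circumcentre is (2, 2) with r² = 25.
The farthest remaining point A_4 is at distance² 20 ≤ 25.
The points at distance exactly r from the centre are A_2, A_3, A_6 — 3 points.

A_2, A_3, A_6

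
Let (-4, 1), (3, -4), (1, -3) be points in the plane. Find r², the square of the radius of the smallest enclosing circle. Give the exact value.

18.5

Call the three points A, B, C in the order given.
Side lengths²: AB² = 74, AC² = 41, BC² = 5.
Since AB² = 74 ≥ 41 + 5 = 46, the angle opposite AB is not acute, so the smallest enclosing circle has AB as diameter.
Centre = midpoint of AB = (-0.5, -1.5), r² = 74/4 = 18.5.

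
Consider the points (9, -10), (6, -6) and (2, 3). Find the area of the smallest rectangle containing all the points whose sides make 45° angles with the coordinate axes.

In coordinates u = x + y, v = x − y the rectangle is axis-aligned; the map (x,y)→(u,v) scales areas by 2.
u-values: -1, 0, 5; range = 5 − (-1) = 6.
v-values: 19, 12, -1; range = 19 − (-1) = 20.
Area = (6 × 20) / 2 = 60.

60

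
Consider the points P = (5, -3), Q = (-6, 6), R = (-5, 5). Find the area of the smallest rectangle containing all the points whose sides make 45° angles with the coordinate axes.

20

In coordinates u = x + y, v = x − y the rectangle is axis-aligned; the map (x,y)→(u,v) scales areas by 2.
u-values: 2, 0, 0; range = 2 − 0 = 2.
v-values: 8, -12, -10; range = 8 − (-12) = 20.
Area = (2 × 20) / 2 = 20.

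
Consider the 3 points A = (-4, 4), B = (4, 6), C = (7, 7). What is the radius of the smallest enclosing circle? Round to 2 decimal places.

Side lengths²: AB² = 68, AC² = 130, BC² = 10.
Since AC² = 130 ≥ 68 + 10 = 78, the angle opposite AC is not acute, so the smallest enclosing circle has AC as diameter.
Centre = midpoint of AC = (1.5, 5.5), r² = 130/4 = 32.5.
r = √(32.5) ≈ 5.70.

5.70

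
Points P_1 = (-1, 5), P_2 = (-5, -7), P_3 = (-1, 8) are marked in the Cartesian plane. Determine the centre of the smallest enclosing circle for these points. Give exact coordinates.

(-3, 0.5)

Side lengths²: P_1P_2² = 160, P_1P_3² = 9, P_2P_3² = 241.
Since P_2P_3² = 241 ≥ 160 + 9 = 169, the angle opposite P_2P_3 is not acute, so the smallest enclosing circle has P_2P_3 as diameter.
Centre = midpoint of P_2P_3 = (-3, 0.5), r² = 241/4 = 60.25.
Centre = (-3, 0.5).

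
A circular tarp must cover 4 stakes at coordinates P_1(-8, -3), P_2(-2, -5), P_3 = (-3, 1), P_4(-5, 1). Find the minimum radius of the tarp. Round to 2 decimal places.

3.62

The minimum enclosing circle of a finite set is fixed by two of the points (as a diameter) or three (as a circumcircle).
The minimum enclosing circle is determined by three boundary points: P_1, P_2, P_3.
Their circumcentre is (-151/34, -79/34) with r² = 7585/578.
The farthest remaining point P_4 is at distance² 6565/578 ≤ 7585/578.
r = √(7585/578) ≈ 3.62.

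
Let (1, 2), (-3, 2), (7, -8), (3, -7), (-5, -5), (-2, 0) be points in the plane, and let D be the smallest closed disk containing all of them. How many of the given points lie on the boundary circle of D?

3

By Welzl's lemma the MEC is supported by two points (diametrically opposite) or three points (on a circumcircle).
The minimum enclosing circle is determined by three boundary points: (-3, 2), (7, -8), (-5, -5).
Their circumcentre is (11/6, -19/6) with r² = 901/18.
The farthest remaining point (1, 2) is at distance² 493/18 ≤ 901/18.
The points at distance exactly r from the centre are (-3, 2), (7, -8), (-5, -5) — 3 points.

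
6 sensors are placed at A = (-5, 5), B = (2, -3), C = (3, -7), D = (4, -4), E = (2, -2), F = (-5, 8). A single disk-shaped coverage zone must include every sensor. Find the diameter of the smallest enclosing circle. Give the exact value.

The minimum enclosing circle of a finite set is fixed by two of the points (as a diameter) or three (as a circumcircle).
The farthest pair is C–F with squared distance 289. The circle on this segment as diameter has centre (-1, 0.5) and r² = 289/4 = 72.25.
Check A: distance² to centre = 36.25 ≤ 72.25, so it lies inside.
All remaining points lie in this disk, and no smaller disk contains both endpoints, so this is the minimum enclosing circle.
Diameter = 2r = 2√(72.25) = 17.

17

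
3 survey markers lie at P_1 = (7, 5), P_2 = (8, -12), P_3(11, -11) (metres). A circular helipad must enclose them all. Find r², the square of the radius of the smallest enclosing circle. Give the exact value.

Side lengths²: P_1P_2² = 290, P_1P_3² = 272, P_2P_3² = 10.
Since P_1P_2² = 290 ≥ 272 + 10 = 282, the angle opposite P_1P_2 is not acute, so the smallest enclosing circle has P_1P_2 as diameter.
Centre = midpoint of P_1P_2 = (7.5, -3.5), r² = 290/4 = 72.5.

72.5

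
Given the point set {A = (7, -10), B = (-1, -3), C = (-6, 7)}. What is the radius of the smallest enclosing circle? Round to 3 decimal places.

10.700

Side lengths²: AB² = 113, AC² = 458, BC² = 125.
Since AC² = 458 ≥ 125 + 113 = 238, the angle opposite AC is not acute, so the smallest enclosing circle has AC as diameter.
Centre = midpoint of AC = (0.5, -1.5), r² = 458/4 = 114.5.
r = √(114.5) ≈ 10.700.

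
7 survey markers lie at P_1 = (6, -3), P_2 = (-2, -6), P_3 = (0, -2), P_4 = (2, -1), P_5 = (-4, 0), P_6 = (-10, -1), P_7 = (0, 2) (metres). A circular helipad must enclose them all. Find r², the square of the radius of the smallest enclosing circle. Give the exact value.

The farthest pair is P_1–P_6 with squared distance 260. The circle on this segment as diameter has centre (-2, -2) and r² = 260/4 = 65.
Check P_2: distance² to centre = 16 ≤ 65, so it lies inside.
All remaining points lie in this disk, and no smaller disk contains both endpoints, so this is the minimum enclosing circle.

65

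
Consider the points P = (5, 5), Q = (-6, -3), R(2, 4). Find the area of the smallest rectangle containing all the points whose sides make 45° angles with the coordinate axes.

In coordinates u = x + y, v = x − y the rectangle is axis-aligned; the map (x,y)→(u,v) scales areas by 2.
u-values: 10, -9, 6; range = 10 − (-9) = 19.
v-values: 0, -3, -2; range = 0 − (-3) = 3.
Area = (19 × 3) / 2 = 28.5.

28.5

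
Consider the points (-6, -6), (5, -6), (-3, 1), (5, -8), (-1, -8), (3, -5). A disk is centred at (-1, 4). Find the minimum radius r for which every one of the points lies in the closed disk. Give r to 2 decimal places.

The required radius is the distance from (-1, 4) to the farthest point.
Squared distances: 125, 136, 13, 180, 144, 97.
Maximum is 180, attained at (5, -8).
r = √180 ≈ 13.42.

13.42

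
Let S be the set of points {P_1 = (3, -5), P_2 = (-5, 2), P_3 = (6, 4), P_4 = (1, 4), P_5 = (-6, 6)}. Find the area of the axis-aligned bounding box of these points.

x ranges over [-6, 6], width 12.
y ranges over [-5, 6], height 11.
Area = 12 × 11 = 132.

132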